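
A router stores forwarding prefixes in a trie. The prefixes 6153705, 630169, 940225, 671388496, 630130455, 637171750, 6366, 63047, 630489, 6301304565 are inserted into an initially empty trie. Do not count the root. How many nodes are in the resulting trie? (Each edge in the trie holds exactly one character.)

46

For each word, the new-node count is its length minus the longest prefix already in the trie:
  "6153705" → 7 new (6, 1, 5, 3, 7, 0, 5)
  "630169" → prefix "6" already present; 5 new (3, 0, 1, 6, 9)
  "940225" → 6 new (9, 4, 0, 2, 2, 5)
  "671388496" → prefix "6" already present; 8 new (7, 1, 3, 8, 8, 4, 9, 6)
  "630130455" → prefix "6301" already present; 5 new (3, 0, 4, 5, 5)
  "637171750" → prefix "63" already present; 7 new (7, 1, 7, 1, 7, 5, 0)
  "6366" → prefix "63" already present; 2 new (6, 6)
  "63047" → prefix "630" already present; 2 new (4, 7)
  "630489" → prefix "6304" already present; 2 new (8, 9)
  "6301304565" → prefix "63013045" already present; 2 new (6, 5)
Total nodes = 7 + 5 + 6 + 8 + 5 + 7 + 2 + 2 + 2 + 2 = 46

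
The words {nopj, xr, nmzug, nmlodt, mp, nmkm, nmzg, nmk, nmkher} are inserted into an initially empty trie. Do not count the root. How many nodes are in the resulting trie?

Count nodes per top-level branch (shared prefixes stored once):
  'm'-branch (mp): 2 nodes
  'n'-branch (nmk, nmkher, nmkm, nmlodt, nmzg, nmzug, nopj): 18 nodes
  'x'-branch (xr): 2 nodes
Sum: 22

22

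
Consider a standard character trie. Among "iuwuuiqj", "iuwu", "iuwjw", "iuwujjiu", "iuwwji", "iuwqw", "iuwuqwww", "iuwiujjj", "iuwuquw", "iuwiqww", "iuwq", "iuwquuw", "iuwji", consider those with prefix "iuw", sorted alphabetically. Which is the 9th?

iuwujjiu

Words with prefix "iuw", in lexicographic order: "iuwiqww", "iuwiujjj", "iuwji", "iuwjw", "iuwq", "iuwquuw", "iuwqw", "iuwu", "iuwujjiu", "iuwuquw", "iuwuqwww", "iuwuuiqj", "iuwwji"
Position 9: iuwujjiu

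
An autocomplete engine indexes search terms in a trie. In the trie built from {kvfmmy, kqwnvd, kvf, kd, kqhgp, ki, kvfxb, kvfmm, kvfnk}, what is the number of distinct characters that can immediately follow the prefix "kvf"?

3

The children of the "kvf" node are the distinct next characters among strings starting with "kvf".
Characters that immediately follow "kvf" among the stored strings: {m, n, x}.
That node has 3 child edges.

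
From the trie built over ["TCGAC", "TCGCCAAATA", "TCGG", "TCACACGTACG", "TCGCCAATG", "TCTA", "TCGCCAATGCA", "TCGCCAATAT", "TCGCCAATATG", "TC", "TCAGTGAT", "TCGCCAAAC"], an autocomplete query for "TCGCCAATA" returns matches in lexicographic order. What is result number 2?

DFS of the "TCGCCAATA" subtree visits, in order: "TCGCCAATAT", "TCGCCAATATG"
The 2nd is TCGCCAATATG.

TCGCCAATATG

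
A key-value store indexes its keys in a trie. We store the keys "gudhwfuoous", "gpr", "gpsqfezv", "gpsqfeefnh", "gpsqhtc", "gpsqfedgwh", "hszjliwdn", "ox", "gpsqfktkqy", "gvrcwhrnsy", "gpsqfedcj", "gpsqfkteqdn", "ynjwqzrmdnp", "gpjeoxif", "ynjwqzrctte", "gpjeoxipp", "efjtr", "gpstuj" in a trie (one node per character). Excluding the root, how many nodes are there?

Insert word by word; a character creates a node only if that edge doesn't already exist:
  "gudhwfuoous" → 11 new (g, u, d, h, w, f, u, o, o, u, s)
  "gpr" → prefix "g" already present; 2 new (p, r)
  "gpsqfezv" → prefix "gp" already present; 6 new (s, q, f, e, z, v)
  "gpsqfeefnh" → prefix "gpsqfe" already present; 4 new (e, f, n, h)
  "gpsqhtc" → prefix "gpsq" already present; 3 new (h, t, c)
  "gpsqfedgwh" → prefix "gpsqfe" already present; 4 new (d, g, w, h)
  "hszjliwdn" → 9 new (h, s, z, j, l, i, w, d, n)
  "ox" → 2 new (o, x)
  "gpsqfktkqy" → prefix "gpsqf" already present; 5 new (k, t, k, q, y)
  "gvrcwhrnsy" → prefix "g" already present; 9 new (v, r, c, w, h, r, n, s, y)
  "gpsqfedcj" → prefix "gpsqfed" already present; 2 new (c, j)
  "gpsqfkteqdn" → prefix "gpsqfkt" already present; 4 new (e, q, d, n)
  "ynjwqzrmdnp" → 11 new (y, n, j, w, q, z, r, m, d, n, p)
  "gpjeoxif" → prefix "gp" already present; 6 new (j, e, o, x, i, f)
  "ynjwqzrctte" → prefix "ynjwqzr" already present; 4 new (c, t, t, e)
  "gpjeoxipp" → prefix "gpjeoxi" already present; 2 new (p, p)
  "efjtr" → 5 new (e, f, j, t, r)
  "gpstuj" → prefix "gps" already present; 3 new (t, u, j)
Total nodes = 11 + 2 + 6 + 4 + 3 + 4 + 9 + 2 + 5 + 9 + 2 + 4 + 11 + 6 + 4 + 2 + 5 + 3 = 92

92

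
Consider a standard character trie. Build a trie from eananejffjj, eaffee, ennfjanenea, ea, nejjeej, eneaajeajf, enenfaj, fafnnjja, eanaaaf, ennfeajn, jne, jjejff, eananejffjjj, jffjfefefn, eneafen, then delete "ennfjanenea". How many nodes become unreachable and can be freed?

A node on "ennfjanenea"'s path can go only if nothing else ends at it or branches off below it.
The suffix "janenea" (7 nodes) is used only by "ennfjanenea"; the node for "ennf" still has the child "e", so pruning stops there.
Nodes removed: 7

7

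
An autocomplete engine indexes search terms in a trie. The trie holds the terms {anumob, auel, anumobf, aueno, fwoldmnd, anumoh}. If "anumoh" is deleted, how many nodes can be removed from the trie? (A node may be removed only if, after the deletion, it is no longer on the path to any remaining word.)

Walk "anumoh" from the leaf back toward the root, removing each node that no remaining word uses.
The suffix "h" (1 node) is used only by "anumoh"; the node for "anumo" still has the child "b", so pruning stops there.
Nodes removed: 1

1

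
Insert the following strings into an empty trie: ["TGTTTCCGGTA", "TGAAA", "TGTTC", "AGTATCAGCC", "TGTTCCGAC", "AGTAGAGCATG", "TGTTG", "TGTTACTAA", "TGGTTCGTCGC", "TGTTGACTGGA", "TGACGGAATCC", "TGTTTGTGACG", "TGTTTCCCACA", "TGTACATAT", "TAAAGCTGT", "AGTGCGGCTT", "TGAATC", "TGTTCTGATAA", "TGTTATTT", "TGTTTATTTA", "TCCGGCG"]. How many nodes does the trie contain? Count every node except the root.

Count nodes per top-level branch (shared prefixes stored once):
  'A'-branch (AGTAGAGCATG, AGTATCAGCC, AGTGCGGCTT): 24 nodes
  'T'-branch (TAAAGCTGT, TCCGGCG, TGAAA, TGAATC, TGACGGAATCC, TGGTTCGTCGC, TGTACATAT, TGTTACTAA, TGTTATTT, TGTTC, TGTTCCGAC, TGTTCTGATAA, TGTTG, TGTTGACTGGA, TGTTTATTTA, TGTTTCCCACA, TGTTTCCGGTA, TGTTTGTGACG): 94 nodes
Sum: 118

118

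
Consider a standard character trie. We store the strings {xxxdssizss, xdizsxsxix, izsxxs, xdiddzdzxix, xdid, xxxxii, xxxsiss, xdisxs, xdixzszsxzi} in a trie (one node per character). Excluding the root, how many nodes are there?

Trace insertions, counting only characters that open a new branch:
  "xxxdssizss" → 10 new (x, x, x, d, s, s, i, z, s, s)
  "xdizsxsxix" → prefix "x" already present; 9 new (d, i, z, s, x, s, x, i, x)
  "izsxxs" → 6 new (i, z, s, x, x, s)
  "xdiddzdzxix" → prefix "xdi" already present; 8 new (d, d, z, d, z, x, i, x)
  "xdid" → prefix "xdid" already present; 0 new (none)
  "xxxxii" → prefix "xxx" already present; 3 new (x, i, i)
  "xxxsiss" → prefix "xxx" already present; 4 new (s, i, s, s)
  "xdisxs" → prefix "xdi" already present; 3 new (s, x, s)
  "xdixzszsxzi" → prefix "xdi" already present; 8 new (x, z, s, z, s, x, z, i)
Total nodes = 10 + 9 + 6 + 8 + 0 + 3 + 4 + 3 + 8 = 51

51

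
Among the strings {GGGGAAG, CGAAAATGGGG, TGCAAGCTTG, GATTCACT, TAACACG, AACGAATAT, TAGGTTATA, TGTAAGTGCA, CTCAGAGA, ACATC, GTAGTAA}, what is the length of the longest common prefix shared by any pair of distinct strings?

2

The deepest shared node is where two words last agree before diverging.
e.g. "TAACACG" and "TAGGTTATA" share the prefix "TA" of length 2; no pair shares a longer one.
Longest shared-prefix length: 2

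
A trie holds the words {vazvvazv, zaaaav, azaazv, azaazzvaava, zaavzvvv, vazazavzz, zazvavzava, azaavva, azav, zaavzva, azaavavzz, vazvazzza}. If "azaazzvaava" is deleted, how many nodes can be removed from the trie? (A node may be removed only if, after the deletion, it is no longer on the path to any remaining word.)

Walk "azaazzvaava" from the leaf back toward the root, removing each node that no remaining word uses.
The suffix "zvaava" (6 nodes) is used only by "azaazzvaava"; the node for "azaaz" still has the child "v", so pruning stops there.
Nodes removed: 6

6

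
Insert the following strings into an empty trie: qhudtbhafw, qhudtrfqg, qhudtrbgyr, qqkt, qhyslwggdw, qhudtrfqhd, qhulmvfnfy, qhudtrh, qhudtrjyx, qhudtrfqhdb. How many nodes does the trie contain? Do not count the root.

43

Insert word by word; a character creates a node only if that edge doesn't already exist:
  "qhudtbhafw" → 10 new (q, h, u, d, t, b, h, a, f, w)
  "qhudtrfqg" → prefix "qhudt" already present; 4 new (r, f, q, g)
  "qhudtrbgyr" → prefix "qhudtr" already present; 4 new (b, g, y, r)
  "qqkt" → prefix "q" already present; 3 new (q, k, t)
  "qhyslwggdw" → prefix "qh" already present; 8 new (y, s, l, w, g, g, d, w)
  "qhudtrfqhd" → prefix "qhudtrfq" already present; 2 new (h, d)
  "qhulmvfnfy" → prefix "qhu" already present; 7 new (l, m, v, f, n, f, y)
  "qhudtrh" → prefix "qhudtr" already present; 1 new (h)
  "qhudtrjyx" → prefix "qhudtr" already present; 3 new (j, y, x)
  "qhudtrfqhdb" → prefix "qhudtrfqhd" already present; 1 new (b)
Total nodes = 10 + 4 + 4 + 3 + 8 + 2 + 7 + 1 + 3 + 1 = 43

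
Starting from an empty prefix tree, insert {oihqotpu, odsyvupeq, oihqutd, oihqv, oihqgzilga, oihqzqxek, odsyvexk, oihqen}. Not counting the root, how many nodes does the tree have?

36

Trace insertions, counting only characters that open a new branch:
  "oihqotpu" → 8 new (o, i, h, q, o, t, p, u)
  "odsyvupeq" → prefix "o" already present; 8 new (d, s, y, v, u, p, e, q)
  "oihqutd" → prefix "oihq" already present; 3 new (u, t, d)
  "oihqv" → prefix "oihq" already present; 1 new (v)
  "oihqgzilga" → prefix "oihq" already present; 6 new (g, z, i, l, g, a)
  "oihqzqxek" → prefix "oihq" already present; 5 new (z, q, x, e, k)
  "odsyvexk" → prefix "odsyv" already present; 3 new (e, x, k)
  "oihqen" → prefix "oihq" already present; 2 new (e, n)
Total nodes = 8 + 8 + 3 + 1 + 6 + 5 + 3 + 2 = 36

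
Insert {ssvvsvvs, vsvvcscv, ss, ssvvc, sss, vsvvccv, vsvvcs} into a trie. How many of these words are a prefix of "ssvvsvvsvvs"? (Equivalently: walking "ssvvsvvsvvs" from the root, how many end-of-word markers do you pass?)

2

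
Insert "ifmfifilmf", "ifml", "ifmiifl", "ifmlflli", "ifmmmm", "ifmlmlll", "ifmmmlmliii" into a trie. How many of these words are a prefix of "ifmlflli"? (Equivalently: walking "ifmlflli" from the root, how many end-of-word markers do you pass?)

Walk "ifmlflli" from the root; an end-of-word marker is hit whenever a stored word is a prefix of "ifmlflli".
Prefixes of the query that are stored words: "ifml", "ifmlflli"
Count: 2

2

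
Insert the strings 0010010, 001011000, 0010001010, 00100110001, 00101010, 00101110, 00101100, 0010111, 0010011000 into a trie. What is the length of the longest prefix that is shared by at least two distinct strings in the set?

Look for the deepest trie node that still has at least two words in its subtree.
"0010011000" and "00100110001" agree on "0010011000" (10 characters) before diverging; nothing deeper is shared.
Longest shared-prefix length: 10

10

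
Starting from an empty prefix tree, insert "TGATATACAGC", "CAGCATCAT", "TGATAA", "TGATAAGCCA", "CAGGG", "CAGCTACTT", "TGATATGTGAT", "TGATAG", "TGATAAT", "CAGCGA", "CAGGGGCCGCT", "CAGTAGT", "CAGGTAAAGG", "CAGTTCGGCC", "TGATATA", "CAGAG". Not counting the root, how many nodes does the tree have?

65

For each word, the new-node count is its length minus the longest prefix already in the trie:
  "TGATATACAGC" → 11 new (T, G, A, T, A, T, A, C, A, G, C)
  "CAGCATCAT" → 9 new (C, A, G, C, A, T, C, A, T)
  "TGATAA" → prefix "TGATA" already present; 1 new (A)
  "TGATAAGCCA" → prefix "TGATAA" already present; 4 new (G, C, C, A)
  "CAGGG" → prefix "CAG" already present; 2 new (G, G)
  "CAGCTACTT" → prefix "CAGC" already present; 5 new (T, A, C, T, T)
  "TGATATGTGAT" → prefix "TGATAT" already present; 5 new (G, T, G, A, T)
  "TGATAG" → prefix "TGATA" already present; 1 new (G)
  "TGATAAT" → prefix "TGATAA" already present; 1 new (T)
  "CAGCGA" → prefix "CAGC" already present; 2 new (G, A)
  "CAGGGGCCGCT" → prefix "CAGGG" already present; 6 new (G, C, C, G, C, T)
  "CAGTAGT" → prefix "CAG" already present; 4 new (T, A, G, T)
  "CAGGTAAAGG" → prefix "CAGG" already present; 6 new (T, A, A, A, G, G)
  "CAGTTCGGCC" → prefix "CAGT" already present; 6 new (T, C, G, G, C, C)
  "TGATATA" → prefix "TGATATA" already present; 0 new (none)
  "CAGAG" → prefix "CAG" already present; 2 new (A, G)
Total nodes = 11 + 9 + 1 + 4 + 2 + 5 + 5 + 1 + 1 + 2 + 6 + 4 + 6 + 6 + 0 + 2 = 65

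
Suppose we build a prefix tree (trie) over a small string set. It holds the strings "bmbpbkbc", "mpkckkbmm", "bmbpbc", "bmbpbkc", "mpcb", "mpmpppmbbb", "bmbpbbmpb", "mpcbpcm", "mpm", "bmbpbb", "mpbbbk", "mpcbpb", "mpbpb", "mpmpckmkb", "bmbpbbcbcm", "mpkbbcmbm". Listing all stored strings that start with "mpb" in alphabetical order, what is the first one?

Words with prefix "mpb", in lexicographic order: "mpbbbk", "mpbpb"
The 1st is mpbbbk.

mpbbbk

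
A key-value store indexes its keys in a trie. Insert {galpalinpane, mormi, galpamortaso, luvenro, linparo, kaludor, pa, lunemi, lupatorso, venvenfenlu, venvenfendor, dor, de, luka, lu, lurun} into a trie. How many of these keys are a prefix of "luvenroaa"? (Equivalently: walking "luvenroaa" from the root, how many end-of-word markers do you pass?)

Traverse "luvenroaa" character by character; count nodes along the way that are marked as word ends.
Prefixes of the query that are stored words: "lu", "luvenro"
Count: 2

2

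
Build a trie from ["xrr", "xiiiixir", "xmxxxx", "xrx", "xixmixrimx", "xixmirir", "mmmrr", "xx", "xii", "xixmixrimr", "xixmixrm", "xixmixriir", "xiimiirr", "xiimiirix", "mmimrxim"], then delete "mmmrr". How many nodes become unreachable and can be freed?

Walk "mmmrr" from the leaf back toward the root, removing each node that no remaining word uses.
The suffix "mrr" (3 nodes) is used only by "mmmrr"; the node for "mm" still has the child "i", so pruning stops there.
Nodes removed: 3

3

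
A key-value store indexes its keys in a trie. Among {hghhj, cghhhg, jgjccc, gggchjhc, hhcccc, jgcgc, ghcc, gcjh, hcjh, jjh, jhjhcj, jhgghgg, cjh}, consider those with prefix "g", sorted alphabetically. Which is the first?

gcjh

Words with prefix "g", in lexicographic order: "gcjh", "gggchjhc", "ghcc"
The 1st is gcjh.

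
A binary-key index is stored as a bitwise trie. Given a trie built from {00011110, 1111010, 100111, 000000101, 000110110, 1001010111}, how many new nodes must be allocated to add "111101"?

0

Every character of "111101" already lies on an existing path (it is a prefix of some stored word).
No new nodes are needed: 0.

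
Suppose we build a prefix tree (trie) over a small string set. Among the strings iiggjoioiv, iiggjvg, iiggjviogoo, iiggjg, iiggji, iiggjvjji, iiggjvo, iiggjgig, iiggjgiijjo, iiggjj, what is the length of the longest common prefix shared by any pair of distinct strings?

7

The deepest shared node is where two words last agree before diverging.
"iiggjgig" and "iiggjgiijjo" agree on "iiggjgi" (7 characters) before diverging; nothing deeper is shared.
Longest shared-prefix length: 7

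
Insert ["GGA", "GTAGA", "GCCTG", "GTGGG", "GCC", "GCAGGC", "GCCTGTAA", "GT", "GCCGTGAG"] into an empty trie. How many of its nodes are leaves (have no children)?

6

Leaves are exactly the stored words that no other stored word extends.
Those words: "GCAGGC", "GCCGTGAG", "GCCTGTAA", "GGA", "GTAGA", "GTGGG"
Leaf count: 6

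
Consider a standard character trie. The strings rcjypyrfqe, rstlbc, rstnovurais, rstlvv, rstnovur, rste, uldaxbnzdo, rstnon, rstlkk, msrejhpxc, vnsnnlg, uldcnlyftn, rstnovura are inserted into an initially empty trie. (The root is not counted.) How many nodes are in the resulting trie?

Insert word by word; a character creates a node only if that edge doesn't already exist:
  "rcjypyrfqe" → 10 new (r, c, j, y, p, y, r, f, q, e)
  "rstlbc" → prefix "r" already present; 5 new (s, t, l, b, c)
  "rstnovurais" → prefix "rst" already present; 8 new (n, o, v, u, r, a, i, s)
  "rstlvv" → prefix "rstl" already present; 2 new (v, v)
  "rstnovur" → prefix "rstnovur" already present; 0 new (none)
  "rste" → prefix "rst" already present; 1 new (e)
  "uldaxbnzdo" → 10 new (u, l, d, a, x, b, n, z, d, o)
  "rstnon" → prefix "rstno" already present; 1 new (n)
  "rstlkk" → prefix "rstl" already present; 2 new (k, k)
  "msrejhpxc" → 9 new (m, s, r, e, j, h, p, x, c)
  "vnsnnlg" → 7 new (v, n, s, n, n, l, g)
  "uldcnlyftn" → prefix "uld" already present; 7 new (c, n, l, y, f, t, n)
  "rstnovura" → prefix "rstnovura" already present; 0 new (none)
Total nodes = 10 + 5 + 8 + 2 + 0 + 1 + 10 + 1 + 2 + 9 + 7 + 7 + 0 = 62

62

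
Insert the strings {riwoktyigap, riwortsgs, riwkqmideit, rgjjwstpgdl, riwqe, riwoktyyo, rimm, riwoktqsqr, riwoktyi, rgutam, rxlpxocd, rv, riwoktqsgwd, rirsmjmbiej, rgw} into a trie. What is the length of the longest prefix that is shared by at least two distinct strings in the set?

8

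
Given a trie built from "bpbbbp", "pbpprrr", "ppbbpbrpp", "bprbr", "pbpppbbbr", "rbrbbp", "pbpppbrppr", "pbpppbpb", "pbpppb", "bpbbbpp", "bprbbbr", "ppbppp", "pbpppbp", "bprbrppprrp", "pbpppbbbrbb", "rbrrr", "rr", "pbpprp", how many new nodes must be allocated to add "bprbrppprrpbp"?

Walking "bprbrppprrpbp" from the root, the first 11 characters ("bprbrppprrp") follow existing edges; "b" is the first miss.
So 13 − 11 = 2 new nodes.

2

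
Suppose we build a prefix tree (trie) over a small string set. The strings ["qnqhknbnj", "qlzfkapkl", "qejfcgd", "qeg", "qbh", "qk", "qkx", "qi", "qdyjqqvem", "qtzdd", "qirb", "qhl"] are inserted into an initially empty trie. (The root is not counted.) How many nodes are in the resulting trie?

Trace insertions, counting only characters that open a new branch:
  "qnqhknbnj" → 9 new (q, n, q, h, k, n, b, n, j)
  "qlzfkapkl" → prefix "q" already present; 8 new (l, z, f, k, a, p, k, l)
  "qejfcgd" → prefix "q" already present; 6 new (e, j, f, c, g, d)
  "qeg" → prefix "qe" already present; 1 new (g)
  "qbh" → prefix "q" already present; 2 new (b, h)
  "qk" → prefix "q" already present; 1 new (k)
  "qkx" → prefix "qk" already present; 1 new (x)
  "qi" → prefix "q" already present; 1 new (i)
  "qdyjqqvem" → prefix "q" already present; 8 new (d, y, j, q, q, v, e, m)
  "qtzdd" → prefix "q" already present; 4 new (t, z, d, d)
  "qirb" → prefix "qi" already present; 2 new (r, b)
  "qhl" → prefix "q" already present; 2 new (h, l)
Total nodes = 9 + 8 + 6 + 1 + 2 + 1 + 1 + 1 + 8 + 4 + 2 + 2 = 45

45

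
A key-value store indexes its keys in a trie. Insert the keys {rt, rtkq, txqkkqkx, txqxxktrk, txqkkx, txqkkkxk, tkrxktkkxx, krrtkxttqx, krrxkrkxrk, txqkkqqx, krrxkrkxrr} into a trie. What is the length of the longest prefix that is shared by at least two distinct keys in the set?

9

Equivalently: take the maximum, over all pairs, of their longest common prefix length.
"krrxkrkxrk" and "krrxkrkxrr" agree on "krrxkrkxr" (9 characters) before diverging; nothing deeper is shared.
Longest shared-prefix length: 9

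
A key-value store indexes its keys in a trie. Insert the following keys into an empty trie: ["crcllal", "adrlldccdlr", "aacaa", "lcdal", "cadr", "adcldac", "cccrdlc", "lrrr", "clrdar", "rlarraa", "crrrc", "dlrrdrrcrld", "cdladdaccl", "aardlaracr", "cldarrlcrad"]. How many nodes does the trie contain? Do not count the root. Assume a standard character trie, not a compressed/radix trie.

96

Count nodes per top-level branch (shared prefixes stored once):
  'a'-branch (aacaa, aardlaracr, adcldac, adrlldccdlr): 28 nodes
  'c'-branch (cadr, cccrdlc, cdladdaccl, cldarrlcrad, clrdar, crcllal, crrrc): 42 nodes
  'd'-branch (dlrrdrrcrld): 11 nodes
  'l'-branch (lcdal, lrrr): 8 nodes
  'r'-branch (rlarraa): 7 nodes
Sum: 96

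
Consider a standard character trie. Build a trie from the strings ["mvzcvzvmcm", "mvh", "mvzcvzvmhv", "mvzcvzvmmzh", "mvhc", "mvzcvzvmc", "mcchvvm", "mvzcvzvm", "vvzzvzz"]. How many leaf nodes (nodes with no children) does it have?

6

A leaf is a node with no children — equivalently, the end of a word that is not a proper prefix of any other stored word.
Those words: "mcchvvm", "mvhc", "mvzcvzvmcm", "mvzcvzvmhv", "mvzcvzvmmzh", "vvzzvzz"
Leaf count: 6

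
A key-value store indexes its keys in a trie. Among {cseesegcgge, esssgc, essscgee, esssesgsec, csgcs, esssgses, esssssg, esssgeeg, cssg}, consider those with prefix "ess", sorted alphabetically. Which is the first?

DFS of the "ess" subtree visits, in order: "essscgee", "esssesgsec", "esssgc", "esssgeeg", "esssgses", "esssssg"
The 1st is essscgee.

essscgee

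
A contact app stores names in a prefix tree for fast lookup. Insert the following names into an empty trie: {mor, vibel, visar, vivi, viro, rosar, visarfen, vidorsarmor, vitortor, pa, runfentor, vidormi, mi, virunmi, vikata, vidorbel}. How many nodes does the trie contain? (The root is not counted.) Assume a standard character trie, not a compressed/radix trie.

Count nodes per top-level branch (shared prefixes stored once):
  'm'-branch (mi, mor): 4 nodes
  'p'-branch (pa): 2 nodes
  'r'-branch (rosar, runfentor): 13 nodes
  'v'-branch (vibel, vidorbel, vidormi, vidorsarmor, vikata, viro, virunmi, visar, visarfen, vitortor, vivi): 43 nodes
Sum: 62

62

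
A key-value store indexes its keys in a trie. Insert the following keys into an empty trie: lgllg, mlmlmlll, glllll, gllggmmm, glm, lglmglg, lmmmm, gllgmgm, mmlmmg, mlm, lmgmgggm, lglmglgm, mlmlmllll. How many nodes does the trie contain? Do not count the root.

Trace insertions, counting only characters that open a new branch:
  "lgllg" → 5 new (l, g, l, l, g)
  "mlmlmlll" → 8 new (m, l, m, l, m, l, l, l)
  "glllll" → 6 new (g, l, l, l, l, l)
  "gllggmmm" → prefix "gll" already present; 5 new (g, g, m, m, m)
  "glm" → prefix "gl" already present; 1 new (m)
  "lglmglg" → prefix "lgl" already present; 4 new (m, g, l, g)
  "lmmmm" → prefix "l" already present; 4 new (m, m, m, m)
  "gllgmgm" → prefix "gllg" already present; 3 new (m, g, m)
  "mmlmmg" → prefix "m" already present; 5 new (m, l, m, m, g)
  "mlm" → prefix "mlm" already present; 0 new (none)
  "lmgmgggm" → prefix "lm" already present; 6 new (g, m, g, g, g, m)
  "lglmglgm" → prefix "lglmglg" already present; 1 new (m)
  "mlmlmllll" → prefix "mlmlmlll" already present; 1 new (l)
Total nodes = 5 + 8 + 6 + 5 + 1 + 4 + 4 + 3 + 5 + 0 + 6 + 1 + 1 = 49

49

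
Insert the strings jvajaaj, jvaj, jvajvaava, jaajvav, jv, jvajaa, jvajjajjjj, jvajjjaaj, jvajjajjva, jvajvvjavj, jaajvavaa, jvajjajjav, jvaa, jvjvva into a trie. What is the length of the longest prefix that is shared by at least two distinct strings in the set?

8

Look for the deepest trie node that still has at least two words in its subtree.
"jvajjajjav" and "jvajjajjjj" agree on "jvajjajj" (8 characters) before diverging; nothing deeper is shared.
Longest shared-prefix length: 8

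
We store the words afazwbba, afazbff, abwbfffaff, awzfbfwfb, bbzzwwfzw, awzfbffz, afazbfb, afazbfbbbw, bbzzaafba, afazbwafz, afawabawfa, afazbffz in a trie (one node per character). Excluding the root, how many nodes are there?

60

Insert word by word; a character creates a node only if that edge doesn't already exist:
  "afazwbba" → 8 new (a, f, a, z, w, b, b, a)
  "afazbff" → prefix "afaz" already present; 3 new (b, f, f)
  "abwbfffaff" → prefix "a" already present; 9 new (b, w, b, f, f, f, a, f, f)
  "awzfbfwfb" → prefix "a" already present; 8 new (w, z, f, b, f, w, f, b)
  "bbzzwwfzw" → 9 new (b, b, z, z, w, w, f, z, w)
  "awzfbffz" → prefix "awzfbf" already present; 2 new (f, z)
  "afazbfb" → prefix "afazbf" already present; 1 new (b)
  "afazbfbbbw" → prefix "afazbfb" already present; 3 new (b, b, w)
  "bbzzaafba" → prefix "bbzz" already present; 5 new (a, a, f, b, a)
  "afazbwafz" → prefix "afazb" already present; 4 new (w, a, f, z)
  "afawabawfa" → prefix "afa" already present; 7 new (w, a, b, a, w, f, a)
  "afazbffz" → prefix "afazbff" already present; 1 new (z)
Total nodes = 8 + 3 + 9 + 8 + 9 + 2 + 1 + 3 + 5 + 4 + 7 + 1 = 60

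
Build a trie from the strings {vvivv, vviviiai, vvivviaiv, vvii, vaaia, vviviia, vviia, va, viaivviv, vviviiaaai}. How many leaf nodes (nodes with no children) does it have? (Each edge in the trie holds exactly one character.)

6

Leaves are exactly the stored words that no other stored word extends.
Those words: "vaaia", "viaivviv", "vviia", "vviviiaaai", "vviviiai", "vvivviaiv"
Leaf count: 6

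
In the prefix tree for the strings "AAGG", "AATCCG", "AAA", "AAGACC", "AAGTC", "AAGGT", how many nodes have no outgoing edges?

A leaf is a node with no children — equivalently, the end of a word that is not a proper prefix of any other stored word.
Those words: "AAA", "AAGACC", "AAGGT", "AAGTC", "AATCCG"
Leaf count: 5

5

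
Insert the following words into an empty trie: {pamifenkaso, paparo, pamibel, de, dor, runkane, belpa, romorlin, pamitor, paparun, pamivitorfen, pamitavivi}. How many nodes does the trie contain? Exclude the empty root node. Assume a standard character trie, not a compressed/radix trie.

59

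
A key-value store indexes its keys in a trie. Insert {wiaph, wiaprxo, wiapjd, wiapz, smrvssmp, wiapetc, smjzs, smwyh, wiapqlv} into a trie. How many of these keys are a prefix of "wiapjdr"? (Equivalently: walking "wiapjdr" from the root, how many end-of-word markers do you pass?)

Traverse "wiapjdr" character by character; count nodes along the way that are marked as word ends.
Prefixes of the query that are stored words: "wiapjd"
Count: 1

1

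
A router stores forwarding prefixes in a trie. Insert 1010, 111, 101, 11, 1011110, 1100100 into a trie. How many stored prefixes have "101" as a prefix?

Filter for entries beginning with "101":
Words under "101": 101, 1010, 1011110
Count: 3

3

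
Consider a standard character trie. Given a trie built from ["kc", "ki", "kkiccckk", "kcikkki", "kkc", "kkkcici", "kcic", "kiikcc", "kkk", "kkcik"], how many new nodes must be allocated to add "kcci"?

2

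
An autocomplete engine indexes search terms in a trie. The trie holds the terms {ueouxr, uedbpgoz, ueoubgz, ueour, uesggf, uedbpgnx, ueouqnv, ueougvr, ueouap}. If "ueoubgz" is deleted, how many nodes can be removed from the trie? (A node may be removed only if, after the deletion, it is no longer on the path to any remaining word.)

Walk "ueoubgz" from the leaf back toward the root, removing each node that no remaining word uses.
The suffix "bgz" (3 nodes) is used only by "ueoubgz"; the node for "ueou" still has the child "x", so pruning stops there.
Nodes removed: 3

3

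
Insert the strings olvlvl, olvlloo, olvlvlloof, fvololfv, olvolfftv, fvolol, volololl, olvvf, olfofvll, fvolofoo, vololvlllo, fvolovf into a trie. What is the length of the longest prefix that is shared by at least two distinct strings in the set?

6

Look for the deepest trie node that still has at least two words in its subtree.
"fvolol" and "fvololfv" agree on "fvolol" (6 characters) before diverging; nothing deeper is shared.
Longest shared-prefix length: 6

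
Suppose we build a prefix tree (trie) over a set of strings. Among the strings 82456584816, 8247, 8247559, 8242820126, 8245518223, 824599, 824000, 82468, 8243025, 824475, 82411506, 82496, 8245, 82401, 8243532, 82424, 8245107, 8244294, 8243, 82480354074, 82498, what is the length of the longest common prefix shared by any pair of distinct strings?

4

Look for the deepest trie node that still has at least two words in its subtree.
e.g. "824000" and "82401" share the prefix "8240" of length 4; no pair shares a longer one.
Longest shared-prefix length: 4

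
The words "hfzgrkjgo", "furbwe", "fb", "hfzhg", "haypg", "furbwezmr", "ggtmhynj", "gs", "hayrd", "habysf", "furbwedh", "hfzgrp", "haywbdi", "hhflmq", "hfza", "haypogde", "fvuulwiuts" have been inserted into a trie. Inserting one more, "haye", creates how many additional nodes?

"hay" is already a path in the trie; the remaining "e" must be added.
So 4 − 3 = 1 new nodes.

1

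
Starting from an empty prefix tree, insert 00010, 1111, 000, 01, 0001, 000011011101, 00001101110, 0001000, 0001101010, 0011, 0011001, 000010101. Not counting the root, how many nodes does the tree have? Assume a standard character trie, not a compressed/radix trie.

Insert word by word; a character creates a node only if that edge doesn't already exist:
  "00010" → 5 new (0, 0, 0, 1, 0)
  "1111" → 4 new (1, 1, 1, 1)
  "000" → prefix "000" already present; 0 new (none)
  "01" → prefix "0" already present; 1 new (1)
  "0001" → prefix "0001" already present; 0 new (none)
  "000011011101" → prefix "000" already present; 9 new (0, 1, 1, 0, 1, 1, 1, 0, 1)
  "00001101110" → prefix "00001101110" already present; 0 new (none)
  "0001000" → prefix "00010" already present; 2 new (0, 0)
  "0001101010" → prefix "0001" already present; 6 new (1, 0, 1, 0, 1, 0)
  "0011" → prefix "00" already present; 2 new (1, 1)
  "0011001" → prefix "0011" already present; 3 new (0, 0, 1)
  "000010101" → prefix "00001" already present; 4 new (0, 1, 0, 1)
Total nodes = 5 + 4 + 0 + 1 + 0 + 9 + 0 + 2 + 6 + 2 + 3 + 4 = 36

36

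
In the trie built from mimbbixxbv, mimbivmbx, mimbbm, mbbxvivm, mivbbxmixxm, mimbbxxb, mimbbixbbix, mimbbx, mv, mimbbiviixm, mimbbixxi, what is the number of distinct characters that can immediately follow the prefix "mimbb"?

The children of the "mimbb" node are the distinct next characters among strings starting with "mimbb".
Characters that immediately follow "mimbb" among the stored strings: {i, m, x}.
That node has 3 child edges.

3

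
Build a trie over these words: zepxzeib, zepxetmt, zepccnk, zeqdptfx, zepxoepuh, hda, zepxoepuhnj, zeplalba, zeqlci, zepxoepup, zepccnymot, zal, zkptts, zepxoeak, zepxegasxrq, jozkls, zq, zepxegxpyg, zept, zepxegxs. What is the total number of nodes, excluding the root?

For each word, the new-node count is its length minus the longest prefix already in the trie:
  "zepxzeib" → 8 new (z, e, p, x, z, e, i, b)
  "zepxetmt" → prefix "zepx" already present; 4 new (e, t, m, t)
  "zepccnk" → prefix "zep" already present; 4 new (c, c, n, k)
  "zeqdptfx" → prefix "ze" already present; 6 new (q, d, p, t, f, x)
  "zepxoepuh" → prefix "zepx" already present; 5 new (o, e, p, u, h)
  "hda" → 3 new (h, d, a)
  "zepxoepuhnj" → prefix "zepxoepuh" already present; 2 new (n, j)
  "zeplalba" → prefix "zep" already present; 5 new (l, a, l, b, a)
  "zeqlci" → prefix "zeq" already present; 3 new (l, c, i)
  "zepxoepup" → prefix "zepxoepu" already present; 1 new (p)
  "zepccnymot" → prefix "zepccn" already present; 4 new (y, m, o, t)
  "zal" → prefix "z" already present; 2 new (a, l)
  "zkptts" → prefix "z" already present; 5 new (k, p, t, t, s)
  "zepxoeak" → prefix "zepxoe" already present; 2 new (a, k)
  "zepxegasxrq" → prefix "zepxe" already present; 6 new (g, a, s, x, r, q)
  "jozkls" → 6 new (j, o, z, k, l, s)
  "zq" → prefix "z" already present; 1 new (q)
  "zepxegxpyg" → prefix "zepxeg" already present; 4 new (x, p, y, g)
  "zept" → prefix "zep" already present; 1 new (t)
  "zepxegxs" → prefix "zepxegx" already present; 1 new (s)
Total nodes = 8 + 4 + 4 + 6 + 5 + 3 + 2 + 5 + 3 + 1 + 4 + 2 + 5 + 2 + 6 + 6 + 1 + 4 + 1 + 1 = 73

73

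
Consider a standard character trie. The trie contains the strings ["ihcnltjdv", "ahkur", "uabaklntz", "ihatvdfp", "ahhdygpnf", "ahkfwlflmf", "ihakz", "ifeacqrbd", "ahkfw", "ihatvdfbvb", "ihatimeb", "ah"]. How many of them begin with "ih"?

5

Traverse to the node for "ih", then collect every word in that subtree.
Words under "ih": ihakz, ihatimeb, ihatvdfbvb, ihatvdfp, ihcnltjdv
Count: 5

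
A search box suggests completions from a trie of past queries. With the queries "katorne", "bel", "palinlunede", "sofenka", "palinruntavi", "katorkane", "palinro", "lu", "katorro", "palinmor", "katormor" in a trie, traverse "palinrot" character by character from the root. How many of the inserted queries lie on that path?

Walk "palinrot" from the root; an end-of-word marker is hit whenever a stored word is a prefix of "palinrot".
Prefixes of the query that are stored words: "palinro"
Count: 1

1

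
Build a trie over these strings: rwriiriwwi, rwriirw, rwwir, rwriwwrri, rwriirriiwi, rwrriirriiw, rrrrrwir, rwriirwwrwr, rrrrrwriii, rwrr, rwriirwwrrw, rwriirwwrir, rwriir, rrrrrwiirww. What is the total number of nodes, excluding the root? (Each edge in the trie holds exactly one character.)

55

Count nodes per top-level branch (shared prefixes stored once):
  'r'-branch (rrrrrwiirww, rrrrrwir, rrrrrwriii, rwriir, rwriiriwwi, rwriirriiwi, rwriirw, rwriirwwrir, rwriirwwrrw, rwriirwwrwr, rwriwwrri, rwrr, rwrriirriiw, rwwir): 55 nodes
Sum: 55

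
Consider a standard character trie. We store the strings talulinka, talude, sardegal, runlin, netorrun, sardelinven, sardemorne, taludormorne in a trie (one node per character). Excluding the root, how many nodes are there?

51

Trace insertions, counting only characters that open a new branch:
  "talulinka" → 9 new (t, a, l, u, l, i, n, k, a)
  "talude" → prefix "talu" already present; 2 new (d, e)
  "sardegal" → 8 new (s, a, r, d, e, g, a, l)
  "runlin" → 6 new (r, u, n, l, i, n)
  "netorrun" → 8 new (n, e, t, o, r, r, u, n)
  "sardelinven" → prefix "sarde" already present; 6 new (l, i, n, v, e, n)
  "sardemorne" → prefix "sarde" already present; 5 new (m, o, r, n, e)
  "taludormorne" → prefix "talud" already present; 7 new (o, r, m, o, r, n, e)
Total nodes = 9 + 2 + 8 + 6 + 8 + 6 + 5 + 7 = 51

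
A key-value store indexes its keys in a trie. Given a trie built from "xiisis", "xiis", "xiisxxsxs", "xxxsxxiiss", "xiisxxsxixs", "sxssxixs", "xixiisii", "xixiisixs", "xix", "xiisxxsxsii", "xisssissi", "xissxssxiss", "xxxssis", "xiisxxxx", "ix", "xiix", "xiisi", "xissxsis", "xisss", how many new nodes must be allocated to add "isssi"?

"i" is already a path in the trie; the remaining "sssi" must be added.
So 5 − 1 = 4 new nodes.

4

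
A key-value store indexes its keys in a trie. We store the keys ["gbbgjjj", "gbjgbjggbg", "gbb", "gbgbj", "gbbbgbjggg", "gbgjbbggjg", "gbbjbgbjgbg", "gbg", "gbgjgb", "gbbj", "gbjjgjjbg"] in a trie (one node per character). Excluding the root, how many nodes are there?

Insert word by word; a character creates a node only if that edge doesn't already exist:
  "gbbgjjj" → 7 new (g, b, b, g, j, j, j)
  "gbjgbjggbg" → prefix "gb" already present; 8 new (j, g, b, j, g, g, b, g)
  "gbb" → prefix "gbb" already present; 0 new (none)
  "gbgbj" → prefix "gb" already present; 3 new (g, b, j)
  "gbbbgbjggg" → prefix "gbb" already present; 7 new (b, g, b, j, g, g, g)
  "gbgjbbggjg" → prefix "gbg" already present; 7 new (j, b, b, g, g, j, g)
  "gbbjbgbjgbg" → prefix "gbb" already present; 8 new (j, b, g, b, j, g, b, g)
  "gbg" → prefix "gbg" already present; 0 new (none)
  "gbgjgb" → prefix "gbgj" already present; 2 new (g, b)
  "gbbj" → prefix "gbbj" already present; 0 new (none)
  "gbjjgjjbg" → prefix "gbj" already present; 6 new (j, g, j, j, b, g)
Total nodes = 7 + 8 + 0 + 3 + 7 + 7 + 8 + 0 + 2 + 0 + 6 = 48

48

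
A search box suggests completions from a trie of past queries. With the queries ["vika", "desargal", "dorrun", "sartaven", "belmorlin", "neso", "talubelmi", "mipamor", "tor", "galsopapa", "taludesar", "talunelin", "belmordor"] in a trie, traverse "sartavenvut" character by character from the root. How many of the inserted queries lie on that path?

Traverse "sartavenvut" character by character; count nodes along the way that are marked as word ends.
Prefixes of the query that are stored words: "sartaven"
Count: 1

1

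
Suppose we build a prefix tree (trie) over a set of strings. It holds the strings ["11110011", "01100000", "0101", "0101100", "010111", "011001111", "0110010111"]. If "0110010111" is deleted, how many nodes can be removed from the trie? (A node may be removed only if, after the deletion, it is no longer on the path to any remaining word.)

After clearing the end-marker at "0110010111", prune upward until reaching a node still needed by another word.
The suffix "0111" (4 nodes) is used only by "0110010111"; the node for "011001" still has the child "1", so pruning stops there.
Nodes removed: 4

4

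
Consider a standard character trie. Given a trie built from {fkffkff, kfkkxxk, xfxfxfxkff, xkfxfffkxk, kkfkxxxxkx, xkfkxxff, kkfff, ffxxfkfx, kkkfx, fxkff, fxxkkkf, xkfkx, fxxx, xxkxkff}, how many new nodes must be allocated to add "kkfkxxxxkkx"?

Walking "kkfkxxxxkkx" from the root, the first 9 characters ("kkfkxxxxk") follow existing edges; "k" is the first miss.
Each of the 2 remaining characters creates one node.

2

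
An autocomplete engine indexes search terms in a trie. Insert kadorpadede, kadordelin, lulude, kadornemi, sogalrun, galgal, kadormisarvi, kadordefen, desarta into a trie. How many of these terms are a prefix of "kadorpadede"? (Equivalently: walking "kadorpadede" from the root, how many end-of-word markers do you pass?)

Traverse "kadorpadede" character by character; count nodes along the way that are marked as word ends.
Prefixes of the query that are stored words: "kadorpadede"
Count: 1

1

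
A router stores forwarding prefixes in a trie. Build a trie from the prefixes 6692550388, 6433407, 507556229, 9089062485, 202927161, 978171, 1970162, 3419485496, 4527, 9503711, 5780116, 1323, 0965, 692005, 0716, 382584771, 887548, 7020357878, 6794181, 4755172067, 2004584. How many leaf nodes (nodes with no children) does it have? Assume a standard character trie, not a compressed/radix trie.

Leaves are exactly the stored words that no other stored word extends.
Those words: "0716", "0965", "1323", "1970162", "2004584", "202927161", "3419485496", "382584771", "4527", "4755172067", "507556229", "5780116", "6433407", "6692550388", "6794181", "692005", "7020357878", "887548", "9089062485", "9503711", "978171"
Leaf count: 21

21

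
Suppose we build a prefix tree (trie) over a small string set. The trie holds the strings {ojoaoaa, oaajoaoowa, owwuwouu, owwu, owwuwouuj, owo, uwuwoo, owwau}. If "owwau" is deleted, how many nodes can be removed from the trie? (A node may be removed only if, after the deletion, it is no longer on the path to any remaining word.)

A node on "owwau"'s path can go only if nothing else ends at it or branches off below it.
The suffix "au" (2 nodes) is used only by "owwau"; the node for "oww" still has the child "u", so pruning stops there.
Nodes removed: 2

2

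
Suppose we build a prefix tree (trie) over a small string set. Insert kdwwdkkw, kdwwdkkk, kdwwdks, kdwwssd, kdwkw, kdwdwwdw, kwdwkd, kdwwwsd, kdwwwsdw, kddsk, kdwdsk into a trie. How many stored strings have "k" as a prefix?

Filter for entries beginning with "k":
Matches: "kddsk", "kdwdsk", "kdwdwwdw", "kdwkw", "kdwwdkkk", "kdwwdkkw", "kdwwdks", "kdwwssd", "kdwwwsd", "kdwwwsdw", "kwdwkd"
Count: 11

11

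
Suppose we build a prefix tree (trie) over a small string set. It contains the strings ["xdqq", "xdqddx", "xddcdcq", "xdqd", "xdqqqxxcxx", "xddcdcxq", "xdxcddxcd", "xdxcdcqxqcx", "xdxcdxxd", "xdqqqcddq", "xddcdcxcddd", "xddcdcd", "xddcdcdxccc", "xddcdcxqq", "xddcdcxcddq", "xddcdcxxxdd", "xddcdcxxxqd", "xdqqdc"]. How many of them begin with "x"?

18

Filter for entries beginning with "x":
Matches: "xddcdcd", "xddcdcdxccc", "xddcdcq", "xddcdcxcddd", "xddcdcxcddq", "xddcdcxq", "xddcdcxqq", "xddcdcxxxdd", "xddcdcxxxqd", "xdqd", "xdqddx", "xdqq", "xdqqdc", "xdqqqcddq", "xdqqqxxcxx", "xdxcdcqxqcx", "xdxcddxcd", "xdxcdxxd"
Count: 18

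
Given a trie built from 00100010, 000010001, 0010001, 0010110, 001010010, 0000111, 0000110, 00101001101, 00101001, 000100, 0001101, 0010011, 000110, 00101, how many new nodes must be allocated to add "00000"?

1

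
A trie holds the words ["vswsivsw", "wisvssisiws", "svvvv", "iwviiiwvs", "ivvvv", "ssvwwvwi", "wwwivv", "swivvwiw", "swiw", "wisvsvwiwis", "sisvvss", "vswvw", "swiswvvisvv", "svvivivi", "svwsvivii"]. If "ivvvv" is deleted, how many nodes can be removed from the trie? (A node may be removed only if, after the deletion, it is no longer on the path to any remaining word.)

After clearing the end-marker at "ivvvv", prune upward until reaching a node still needed by another word.
The suffix "vvvv" (4 nodes) is used only by "ivvvv"; the node for "i" still has the child "w", so pruning stops there.
Nodes removed: 4

4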